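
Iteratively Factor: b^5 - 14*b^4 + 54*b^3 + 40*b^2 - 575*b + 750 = (b - 5)*(b^4 - 9*b^3 + 9*b^2 + 85*b - 150) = (b - 5)^2*(b^3 - 4*b^2 - 11*b + 30) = (b - 5)^2*(b - 2)*(b^2 - 2*b - 15) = (b - 5)^3*(b - 2)*(b + 3)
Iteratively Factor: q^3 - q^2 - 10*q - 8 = (q + 2)*(q^2 - 3*q - 4) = (q + 1)*(q + 2)*(q - 4)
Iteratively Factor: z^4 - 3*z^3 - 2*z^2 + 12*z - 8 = (z + 2)*(z^3 - 5*z^2 + 8*z - 4) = (z - 2)*(z + 2)*(z^2 - 3*z + 2) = (z - 2)^2*(z + 2)*(z - 1)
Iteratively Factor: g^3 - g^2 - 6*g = (g - 3)*(g^2 + 2*g) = (g - 3)*(g + 2)*(g)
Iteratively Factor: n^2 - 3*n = (n - 3)*(n)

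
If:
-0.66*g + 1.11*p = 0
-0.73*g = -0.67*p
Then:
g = 0.00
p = 0.00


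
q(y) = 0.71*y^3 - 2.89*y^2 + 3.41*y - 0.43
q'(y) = 2.13*y^2 - 5.78*y + 3.41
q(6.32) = 84.92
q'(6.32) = 51.96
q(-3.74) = -90.75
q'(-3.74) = 54.82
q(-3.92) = -100.97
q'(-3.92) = 58.80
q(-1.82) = -20.49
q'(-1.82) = 20.99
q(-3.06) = -58.27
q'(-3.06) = 41.04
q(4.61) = 23.43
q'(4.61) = 22.03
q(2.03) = 0.52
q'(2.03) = 0.45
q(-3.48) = -77.22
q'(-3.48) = 49.32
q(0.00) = -0.43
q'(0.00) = 3.41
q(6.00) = 69.35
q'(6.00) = 45.41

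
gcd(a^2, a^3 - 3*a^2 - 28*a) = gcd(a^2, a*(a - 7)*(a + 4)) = a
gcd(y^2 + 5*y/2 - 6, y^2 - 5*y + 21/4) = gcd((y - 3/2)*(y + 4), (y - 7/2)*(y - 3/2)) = y - 3/2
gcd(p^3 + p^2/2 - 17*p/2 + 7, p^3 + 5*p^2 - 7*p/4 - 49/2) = p^2 + 3*p/2 - 7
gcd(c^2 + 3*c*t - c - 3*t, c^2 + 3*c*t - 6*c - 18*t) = c + 3*t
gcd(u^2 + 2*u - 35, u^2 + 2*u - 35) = u^2 + 2*u - 35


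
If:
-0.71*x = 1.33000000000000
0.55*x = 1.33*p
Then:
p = -0.77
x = -1.87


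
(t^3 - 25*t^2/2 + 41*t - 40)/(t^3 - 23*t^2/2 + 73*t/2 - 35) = (t - 8)/(t - 7)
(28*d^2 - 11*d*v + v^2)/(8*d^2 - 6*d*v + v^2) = (-7*d + v)/(-2*d + v)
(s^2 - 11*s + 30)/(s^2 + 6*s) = (s^2 - 11*s + 30)/(s*(s + 6))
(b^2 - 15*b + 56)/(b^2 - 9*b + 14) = (b - 8)/(b - 2)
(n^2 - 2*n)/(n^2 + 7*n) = (n - 2)/(n + 7)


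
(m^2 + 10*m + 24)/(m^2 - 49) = (m^2 + 10*m + 24)/(m^2 - 49)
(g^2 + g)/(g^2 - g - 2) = g/(g - 2)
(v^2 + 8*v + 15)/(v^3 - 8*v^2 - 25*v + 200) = (v + 3)/(v^2 - 13*v + 40)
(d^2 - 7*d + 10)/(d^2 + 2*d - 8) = (d - 5)/(d + 4)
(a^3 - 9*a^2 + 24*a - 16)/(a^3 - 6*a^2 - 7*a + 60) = (a^2 - 5*a + 4)/(a^2 - 2*a - 15)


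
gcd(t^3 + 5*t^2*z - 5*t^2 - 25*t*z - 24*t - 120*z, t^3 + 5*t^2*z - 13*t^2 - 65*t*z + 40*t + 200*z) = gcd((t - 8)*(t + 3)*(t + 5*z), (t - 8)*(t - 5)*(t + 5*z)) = t^2 + 5*t*z - 8*t - 40*z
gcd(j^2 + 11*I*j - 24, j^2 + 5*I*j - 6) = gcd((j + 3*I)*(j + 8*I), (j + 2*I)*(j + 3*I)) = j + 3*I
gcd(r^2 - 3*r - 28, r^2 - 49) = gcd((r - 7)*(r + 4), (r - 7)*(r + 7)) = r - 7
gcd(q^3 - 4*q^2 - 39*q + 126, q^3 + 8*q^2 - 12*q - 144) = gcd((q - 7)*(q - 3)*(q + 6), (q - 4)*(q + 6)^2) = q + 6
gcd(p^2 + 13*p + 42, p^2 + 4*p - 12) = p + 6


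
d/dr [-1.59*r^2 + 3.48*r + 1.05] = 3.48 - 3.18*r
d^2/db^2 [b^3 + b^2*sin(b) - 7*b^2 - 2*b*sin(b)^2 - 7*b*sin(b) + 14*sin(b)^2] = -b^2*sin(b) + 7*b*sin(b) + 4*b*cos(b) - 4*b*cos(2*b) + 6*b + 2*sin(b) - 4*sin(2*b) - 14*cos(b) + 28*cos(2*b) - 14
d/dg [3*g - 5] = 3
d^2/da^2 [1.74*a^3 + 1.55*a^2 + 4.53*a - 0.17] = 10.44*a + 3.1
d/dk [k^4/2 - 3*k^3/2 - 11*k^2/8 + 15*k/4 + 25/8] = 2*k^3 - 9*k^2/2 - 11*k/4 + 15/4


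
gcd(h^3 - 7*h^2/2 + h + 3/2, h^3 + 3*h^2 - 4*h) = h - 1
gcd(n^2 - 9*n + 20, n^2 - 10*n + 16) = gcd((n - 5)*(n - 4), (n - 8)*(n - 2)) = 1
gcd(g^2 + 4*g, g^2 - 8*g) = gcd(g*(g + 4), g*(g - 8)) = g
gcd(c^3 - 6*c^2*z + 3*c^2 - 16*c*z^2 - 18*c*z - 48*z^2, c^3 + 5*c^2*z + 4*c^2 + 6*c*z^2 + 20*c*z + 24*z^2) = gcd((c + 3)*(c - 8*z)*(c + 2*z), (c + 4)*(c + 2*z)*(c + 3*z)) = c + 2*z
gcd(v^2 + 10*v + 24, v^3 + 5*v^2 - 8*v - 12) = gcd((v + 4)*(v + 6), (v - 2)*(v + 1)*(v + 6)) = v + 6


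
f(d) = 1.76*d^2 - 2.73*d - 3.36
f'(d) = 3.52*d - 2.73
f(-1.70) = 6.37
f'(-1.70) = -8.71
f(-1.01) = 1.19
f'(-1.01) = -6.29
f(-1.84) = 7.62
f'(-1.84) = -9.21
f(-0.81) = 0.01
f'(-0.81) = -5.58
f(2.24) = -0.64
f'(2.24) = 5.15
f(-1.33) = 3.38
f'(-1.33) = -7.41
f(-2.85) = 18.72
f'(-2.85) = -12.76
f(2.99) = 4.21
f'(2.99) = 7.79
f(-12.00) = 282.84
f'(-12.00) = -44.97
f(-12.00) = 282.84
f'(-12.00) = -44.97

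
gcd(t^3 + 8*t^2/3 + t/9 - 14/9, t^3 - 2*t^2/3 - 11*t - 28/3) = t^2 + 10*t/3 + 7/3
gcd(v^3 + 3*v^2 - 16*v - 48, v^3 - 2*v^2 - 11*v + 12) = v^2 - v - 12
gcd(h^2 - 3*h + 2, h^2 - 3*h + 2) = h^2 - 3*h + 2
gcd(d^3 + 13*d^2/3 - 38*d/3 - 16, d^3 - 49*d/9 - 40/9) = d^2 - 5*d/3 - 8/3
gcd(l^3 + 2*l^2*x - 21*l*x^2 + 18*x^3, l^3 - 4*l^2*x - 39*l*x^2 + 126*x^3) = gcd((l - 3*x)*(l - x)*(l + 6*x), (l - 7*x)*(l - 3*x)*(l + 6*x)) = -l^2 - 3*l*x + 18*x^2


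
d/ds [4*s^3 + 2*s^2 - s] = 12*s^2 + 4*s - 1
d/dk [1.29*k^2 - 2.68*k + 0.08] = 2.58*k - 2.68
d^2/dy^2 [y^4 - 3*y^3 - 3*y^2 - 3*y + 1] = 12*y^2 - 18*y - 6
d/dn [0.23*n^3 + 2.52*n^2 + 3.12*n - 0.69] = 0.69*n^2 + 5.04*n + 3.12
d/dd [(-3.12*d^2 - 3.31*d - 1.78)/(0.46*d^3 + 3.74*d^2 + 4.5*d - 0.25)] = (1.4352*d^4 + 3.0452*d^3 + 0.7958*d^2 + 14.8744*d + 8.8375)/(0.2116*d^6 + 3.4408*d^5 + 18.1276*d^4 + 33.43*d^3 + 18.38*d^2 - 2.25*d + 0.0625)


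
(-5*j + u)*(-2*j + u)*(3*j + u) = 30*j^3 - 11*j^2*u - 4*j*u^2 + u^3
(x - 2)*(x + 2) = x^2 - 4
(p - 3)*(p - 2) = p^2 - 5*p + 6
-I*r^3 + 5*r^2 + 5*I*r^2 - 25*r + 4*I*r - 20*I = (r - 5)*(r + 4*I)*(-I*r + 1)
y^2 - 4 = (y - 2)*(y + 2)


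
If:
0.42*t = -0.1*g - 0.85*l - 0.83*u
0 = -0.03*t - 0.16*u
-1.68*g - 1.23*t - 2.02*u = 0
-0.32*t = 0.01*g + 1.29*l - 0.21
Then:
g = 11.32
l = 5.62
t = -22.35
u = 4.19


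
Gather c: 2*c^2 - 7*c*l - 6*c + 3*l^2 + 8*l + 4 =2*c^2 + c*(-7*l - 6) + 3*l^2 + 8*l + 4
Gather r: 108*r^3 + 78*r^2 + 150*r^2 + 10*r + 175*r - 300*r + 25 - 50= 108*r^3 + 228*r^2 - 115*r - 25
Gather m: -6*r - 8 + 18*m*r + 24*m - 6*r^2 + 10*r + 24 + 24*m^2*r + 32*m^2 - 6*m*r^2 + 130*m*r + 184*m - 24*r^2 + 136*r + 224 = m^2*(24*r + 32) + m*(-6*r^2 + 148*r + 208) - 30*r^2 + 140*r + 240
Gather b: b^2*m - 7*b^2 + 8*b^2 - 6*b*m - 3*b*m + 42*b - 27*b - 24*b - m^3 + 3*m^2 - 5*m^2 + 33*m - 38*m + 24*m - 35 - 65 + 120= b^2*(m + 1) + b*(-9*m - 9) - m^3 - 2*m^2 + 19*m + 20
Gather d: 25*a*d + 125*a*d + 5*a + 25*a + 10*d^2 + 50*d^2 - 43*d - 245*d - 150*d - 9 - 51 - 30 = 30*a + 60*d^2 + d*(150*a - 438) - 90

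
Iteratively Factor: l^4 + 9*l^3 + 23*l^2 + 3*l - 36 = (l + 3)*(l^3 + 6*l^2 + 5*l - 12) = (l - 1)*(l + 3)*(l^2 + 7*l + 12) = (l - 1)*(l + 3)^2*(l + 4)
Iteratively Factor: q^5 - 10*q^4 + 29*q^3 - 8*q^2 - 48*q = (q - 4)*(q^4 - 6*q^3 + 5*q^2 + 12*q) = (q - 4)*(q + 1)*(q^3 - 7*q^2 + 12*q) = (q - 4)*(q - 3)*(q + 1)*(q^2 - 4*q) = (q - 4)^2*(q - 3)*(q + 1)*(q)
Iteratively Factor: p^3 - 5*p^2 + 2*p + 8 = (p - 2)*(p^2 - 3*p - 4) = (p - 2)*(p + 1)*(p - 4)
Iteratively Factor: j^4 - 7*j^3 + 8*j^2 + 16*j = (j)*(j^3 - 7*j^2 + 8*j + 16) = j*(j + 1)*(j^2 - 8*j + 16) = j*(j - 4)*(j + 1)*(j - 4)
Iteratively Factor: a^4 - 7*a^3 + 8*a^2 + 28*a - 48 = (a - 2)*(a^3 - 5*a^2 - 2*a + 24) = (a - 3)*(a - 2)*(a^2 - 2*a - 8) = (a - 3)*(a - 2)*(a + 2)*(a - 4)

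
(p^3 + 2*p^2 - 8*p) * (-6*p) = -6*p^4 - 12*p^3 + 48*p^2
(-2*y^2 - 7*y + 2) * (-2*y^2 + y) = 4*y^4 + 12*y^3 - 11*y^2 + 2*y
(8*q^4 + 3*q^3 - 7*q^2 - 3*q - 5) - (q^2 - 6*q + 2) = 8*q^4 + 3*q^3 - 8*q^2 + 3*q - 7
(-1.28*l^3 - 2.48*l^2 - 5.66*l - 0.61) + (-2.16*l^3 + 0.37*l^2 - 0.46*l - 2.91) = -3.44*l^3 - 2.11*l^2 - 6.12*l - 3.52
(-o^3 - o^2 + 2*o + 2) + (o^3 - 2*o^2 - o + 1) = -3*o^2 + o + 3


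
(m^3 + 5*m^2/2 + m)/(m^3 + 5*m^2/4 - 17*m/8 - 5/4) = 4*m/(4*m - 5)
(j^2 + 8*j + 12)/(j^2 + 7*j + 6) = (j + 2)/(j + 1)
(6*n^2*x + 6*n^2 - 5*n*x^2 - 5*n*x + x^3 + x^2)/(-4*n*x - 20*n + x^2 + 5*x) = (-6*n^2*x - 6*n^2 + 5*n*x^2 + 5*n*x - x^3 - x^2)/(4*n*x + 20*n - x^2 - 5*x)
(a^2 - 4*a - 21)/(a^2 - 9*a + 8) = (a^2 - 4*a - 21)/(a^2 - 9*a + 8)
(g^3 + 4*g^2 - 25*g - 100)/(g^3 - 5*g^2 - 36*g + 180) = (g^2 + 9*g + 20)/(g^2 - 36)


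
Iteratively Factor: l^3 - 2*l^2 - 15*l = (l)*(l^2 - 2*l - 15) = l*(l - 5)*(l + 3)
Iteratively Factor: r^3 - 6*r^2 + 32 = (r - 4)*(r^2 - 2*r - 8) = (r - 4)*(r + 2)*(r - 4)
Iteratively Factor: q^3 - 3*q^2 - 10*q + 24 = (q - 4)*(q^2 + q - 6) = (q - 4)*(q - 2)*(q + 3)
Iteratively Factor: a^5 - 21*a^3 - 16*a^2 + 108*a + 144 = (a - 4)*(a^4 + 4*a^3 - 5*a^2 - 36*a - 36) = (a - 4)*(a + 2)*(a^3 + 2*a^2 - 9*a - 18) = (a - 4)*(a + 2)*(a + 3)*(a^2 - a - 6) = (a - 4)*(a + 2)^2*(a + 3)*(a - 3)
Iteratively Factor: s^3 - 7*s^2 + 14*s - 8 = (s - 4)*(s^2 - 3*s + 2) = (s - 4)*(s - 1)*(s - 2)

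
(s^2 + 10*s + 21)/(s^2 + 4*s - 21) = (s + 3)/(s - 3)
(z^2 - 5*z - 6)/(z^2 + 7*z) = (z^2 - 5*z - 6)/(z*(z + 7))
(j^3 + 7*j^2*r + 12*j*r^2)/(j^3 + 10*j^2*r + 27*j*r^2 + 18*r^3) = j*(j + 4*r)/(j^2 + 7*j*r + 6*r^2)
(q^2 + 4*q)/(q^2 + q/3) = 3*(q + 4)/(3*q + 1)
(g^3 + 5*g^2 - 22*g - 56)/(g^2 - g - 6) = (g^2 + 3*g - 28)/(g - 3)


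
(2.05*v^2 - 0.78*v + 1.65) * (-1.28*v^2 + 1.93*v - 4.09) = -2.624*v^4 + 4.9549*v^3 - 12.0019*v^2 + 6.3747*v - 6.7485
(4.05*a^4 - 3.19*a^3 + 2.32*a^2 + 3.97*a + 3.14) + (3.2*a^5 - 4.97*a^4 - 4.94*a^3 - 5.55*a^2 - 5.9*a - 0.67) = 3.2*a^5 - 0.92*a^4 - 8.13*a^3 - 3.23*a^2 - 1.93*a + 2.47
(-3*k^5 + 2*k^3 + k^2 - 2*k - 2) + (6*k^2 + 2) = -3*k^5 + 2*k^3 + 7*k^2 - 2*k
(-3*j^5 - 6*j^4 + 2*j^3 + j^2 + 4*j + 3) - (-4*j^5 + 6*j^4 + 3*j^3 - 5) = j^5 - 12*j^4 - j^3 + j^2 + 4*j + 8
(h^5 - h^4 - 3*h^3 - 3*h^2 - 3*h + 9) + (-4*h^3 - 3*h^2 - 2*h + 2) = h^5 - h^4 - 7*h^3 - 6*h^2 - 5*h + 11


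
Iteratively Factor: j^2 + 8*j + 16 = (j + 4)*(j + 4)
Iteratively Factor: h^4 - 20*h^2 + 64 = (h - 2)*(h^3 + 2*h^2 - 16*h - 32) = (h - 4)*(h - 2)*(h^2 + 6*h + 8) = (h - 4)*(h - 2)*(h + 2)*(h + 4)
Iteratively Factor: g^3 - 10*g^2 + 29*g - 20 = (g - 5)*(g^2 - 5*g + 4) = (g - 5)*(g - 4)*(g - 1)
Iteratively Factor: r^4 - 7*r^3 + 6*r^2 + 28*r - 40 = (r + 2)*(r^3 - 9*r^2 + 24*r - 20) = (r - 5)*(r + 2)*(r^2 - 4*r + 4) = (r - 5)*(r - 2)*(r + 2)*(r - 2)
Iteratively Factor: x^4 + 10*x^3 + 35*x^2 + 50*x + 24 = (x + 3)*(x^3 + 7*x^2 + 14*x + 8) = (x + 3)*(x + 4)*(x^2 + 3*x + 2) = (x + 2)*(x + 3)*(x + 4)*(x + 1)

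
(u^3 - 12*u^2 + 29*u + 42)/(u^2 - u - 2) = (u^2 - 13*u + 42)/(u - 2)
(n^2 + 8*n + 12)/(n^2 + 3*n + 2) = (n + 6)/(n + 1)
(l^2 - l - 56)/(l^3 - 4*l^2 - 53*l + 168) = 1/(l - 3)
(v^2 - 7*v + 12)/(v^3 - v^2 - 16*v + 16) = (v - 3)/(v^2 + 3*v - 4)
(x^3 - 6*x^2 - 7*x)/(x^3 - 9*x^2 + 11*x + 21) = x/(x - 3)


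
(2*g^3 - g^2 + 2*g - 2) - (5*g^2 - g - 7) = 2*g^3 - 6*g^2 + 3*g + 5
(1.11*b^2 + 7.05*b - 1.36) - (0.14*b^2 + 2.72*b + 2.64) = 0.97*b^2 + 4.33*b - 4.0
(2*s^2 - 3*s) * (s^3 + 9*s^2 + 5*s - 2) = 2*s^5 + 15*s^4 - 17*s^3 - 19*s^2 + 6*s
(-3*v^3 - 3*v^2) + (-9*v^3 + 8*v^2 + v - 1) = -12*v^3 + 5*v^2 + v - 1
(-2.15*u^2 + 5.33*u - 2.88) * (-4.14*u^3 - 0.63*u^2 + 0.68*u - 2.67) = 8.901*u^5 - 20.7117*u^4 + 7.1033*u^3 + 11.1793*u^2 - 16.1895*u + 7.6896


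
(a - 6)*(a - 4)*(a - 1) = a^3 - 11*a^2 + 34*a - 24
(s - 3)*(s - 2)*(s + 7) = s^3 + 2*s^2 - 29*s + 42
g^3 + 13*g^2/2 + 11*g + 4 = (g + 1/2)*(g + 2)*(g + 4)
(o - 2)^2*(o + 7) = o^3 + 3*o^2 - 24*o + 28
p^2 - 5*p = p*(p - 5)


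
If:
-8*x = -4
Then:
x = 1/2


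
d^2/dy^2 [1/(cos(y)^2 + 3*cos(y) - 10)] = (-4*sin(y)^4 + 51*sin(y)^2 - 75*cos(y)/4 - 9*cos(3*y)/4 - 9)/((cos(y) - 2)^3*(cos(y) + 5)^3)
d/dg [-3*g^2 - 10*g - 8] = -6*g - 10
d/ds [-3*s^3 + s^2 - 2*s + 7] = -9*s^2 + 2*s - 2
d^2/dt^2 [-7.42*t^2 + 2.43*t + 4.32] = -14.8400000000000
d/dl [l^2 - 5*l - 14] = 2*l - 5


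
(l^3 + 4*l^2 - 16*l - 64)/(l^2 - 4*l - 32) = (l^2 - 16)/(l - 8)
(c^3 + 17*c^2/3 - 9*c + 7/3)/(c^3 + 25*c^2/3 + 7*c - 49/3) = (3*c - 1)/(3*c + 7)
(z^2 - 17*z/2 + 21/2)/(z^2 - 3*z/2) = (z - 7)/z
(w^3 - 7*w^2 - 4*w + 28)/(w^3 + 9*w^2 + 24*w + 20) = (w^2 - 9*w + 14)/(w^2 + 7*w + 10)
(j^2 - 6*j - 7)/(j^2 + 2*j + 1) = (j - 7)/(j + 1)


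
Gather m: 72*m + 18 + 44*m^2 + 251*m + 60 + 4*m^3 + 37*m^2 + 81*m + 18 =4*m^3 + 81*m^2 + 404*m + 96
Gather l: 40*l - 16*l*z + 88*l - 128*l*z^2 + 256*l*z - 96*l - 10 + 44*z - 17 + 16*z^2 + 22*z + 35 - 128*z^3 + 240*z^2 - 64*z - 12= l*(-128*z^2 + 240*z + 32) - 128*z^3 + 256*z^2 + 2*z - 4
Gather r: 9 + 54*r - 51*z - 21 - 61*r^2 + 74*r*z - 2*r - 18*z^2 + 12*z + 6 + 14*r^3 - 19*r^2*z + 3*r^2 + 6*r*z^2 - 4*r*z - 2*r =14*r^3 + r^2*(-19*z - 58) + r*(6*z^2 + 70*z + 50) - 18*z^2 - 39*z - 6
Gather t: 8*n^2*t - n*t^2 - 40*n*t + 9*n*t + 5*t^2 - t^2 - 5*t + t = t^2*(4 - n) + t*(8*n^2 - 31*n - 4)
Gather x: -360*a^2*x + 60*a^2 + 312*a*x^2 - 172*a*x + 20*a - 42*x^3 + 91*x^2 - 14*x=60*a^2 + 20*a - 42*x^3 + x^2*(312*a + 91) + x*(-360*a^2 - 172*a - 14)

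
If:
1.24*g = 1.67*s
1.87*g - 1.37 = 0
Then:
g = 0.73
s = 0.54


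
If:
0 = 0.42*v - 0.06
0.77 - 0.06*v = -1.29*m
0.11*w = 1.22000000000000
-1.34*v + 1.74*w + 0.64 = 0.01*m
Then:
No Solution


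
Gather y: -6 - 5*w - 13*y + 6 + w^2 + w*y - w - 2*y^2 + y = w^2 - 6*w - 2*y^2 + y*(w - 12)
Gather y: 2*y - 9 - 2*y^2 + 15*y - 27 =-2*y^2 + 17*y - 36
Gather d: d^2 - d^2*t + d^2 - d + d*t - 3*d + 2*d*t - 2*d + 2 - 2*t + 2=d^2*(2 - t) + d*(3*t - 6) - 2*t + 4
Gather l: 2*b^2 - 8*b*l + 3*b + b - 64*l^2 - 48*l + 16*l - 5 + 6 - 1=2*b^2 + 4*b - 64*l^2 + l*(-8*b - 32)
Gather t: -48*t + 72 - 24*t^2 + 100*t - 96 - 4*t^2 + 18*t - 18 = -28*t^2 + 70*t - 42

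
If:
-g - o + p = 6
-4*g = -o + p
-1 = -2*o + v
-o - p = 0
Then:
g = -6/5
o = -12/5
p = 12/5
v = -29/5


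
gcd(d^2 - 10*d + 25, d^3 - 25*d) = d - 5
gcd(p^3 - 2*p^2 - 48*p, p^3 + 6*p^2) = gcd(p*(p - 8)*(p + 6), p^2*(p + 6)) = p^2 + 6*p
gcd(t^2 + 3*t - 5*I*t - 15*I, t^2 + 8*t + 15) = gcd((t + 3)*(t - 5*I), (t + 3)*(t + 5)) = t + 3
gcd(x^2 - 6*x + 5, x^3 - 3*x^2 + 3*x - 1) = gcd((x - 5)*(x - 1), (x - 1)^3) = x - 1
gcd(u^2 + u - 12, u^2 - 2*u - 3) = u - 3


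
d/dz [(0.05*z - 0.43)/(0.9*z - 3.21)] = (0.20385*z - 0.727065)/(0.9*z - 3.21)^3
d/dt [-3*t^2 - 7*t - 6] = -6*t - 7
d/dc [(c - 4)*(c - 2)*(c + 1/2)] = 3*c^2 - 11*c + 5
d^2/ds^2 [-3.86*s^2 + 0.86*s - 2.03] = -7.72000000000000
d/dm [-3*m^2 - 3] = -6*m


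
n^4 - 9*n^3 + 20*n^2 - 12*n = n*(n - 6)*(n - 2)*(n - 1)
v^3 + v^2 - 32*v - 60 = (v - 6)*(v + 2)*(v + 5)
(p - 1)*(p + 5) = p^2 + 4*p - 5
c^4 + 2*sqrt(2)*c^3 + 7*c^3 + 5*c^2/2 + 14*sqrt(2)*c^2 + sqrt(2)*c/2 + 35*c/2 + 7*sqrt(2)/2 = (c + 7)*(c + sqrt(2)/2)^2*(c + sqrt(2))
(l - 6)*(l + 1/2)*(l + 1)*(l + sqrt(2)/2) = l^4 - 9*l^3/2 + sqrt(2)*l^3/2 - 17*l^2/2 - 9*sqrt(2)*l^2/4 - 17*sqrt(2)*l/4 - 3*l - 3*sqrt(2)/2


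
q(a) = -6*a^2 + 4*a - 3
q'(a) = 4 - 12*a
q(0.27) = -2.36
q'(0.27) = 0.76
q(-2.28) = -43.31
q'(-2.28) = 31.36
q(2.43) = -28.71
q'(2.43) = -25.16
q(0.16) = -2.51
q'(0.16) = 2.08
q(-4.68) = -153.13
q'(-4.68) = 60.16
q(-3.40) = -85.96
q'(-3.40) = 44.80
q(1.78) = -14.89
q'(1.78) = -17.36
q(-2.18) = -40.23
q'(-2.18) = 30.16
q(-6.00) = -243.00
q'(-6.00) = 76.00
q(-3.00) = -69.00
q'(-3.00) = 40.00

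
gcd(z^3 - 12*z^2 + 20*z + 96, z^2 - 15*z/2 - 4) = z - 8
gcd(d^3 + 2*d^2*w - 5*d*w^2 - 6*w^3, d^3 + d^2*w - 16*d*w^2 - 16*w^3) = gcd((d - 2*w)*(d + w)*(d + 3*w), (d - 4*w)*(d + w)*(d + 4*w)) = d + w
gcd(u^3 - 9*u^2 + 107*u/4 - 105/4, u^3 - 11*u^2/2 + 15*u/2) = u^2 - 11*u/2 + 15/2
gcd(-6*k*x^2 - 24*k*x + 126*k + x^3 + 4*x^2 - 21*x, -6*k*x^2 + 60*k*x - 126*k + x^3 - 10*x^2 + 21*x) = -6*k*x + 18*k + x^2 - 3*x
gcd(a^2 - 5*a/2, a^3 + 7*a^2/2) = a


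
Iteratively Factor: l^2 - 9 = (l - 3)*(l + 3)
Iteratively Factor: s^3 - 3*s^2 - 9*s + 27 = (s + 3)*(s^2 - 6*s + 9) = (s - 3)*(s + 3)*(s - 3)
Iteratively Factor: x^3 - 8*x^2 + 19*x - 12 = (x - 1)*(x^2 - 7*x + 12) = (x - 3)*(x - 1)*(x - 4)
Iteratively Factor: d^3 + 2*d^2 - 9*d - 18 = (d - 3)*(d^2 + 5*d + 6) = (d - 3)*(d + 3)*(d + 2)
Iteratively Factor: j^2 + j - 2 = (j + 2)*(j - 1)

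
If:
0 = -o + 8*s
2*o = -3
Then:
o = -3/2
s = -3/16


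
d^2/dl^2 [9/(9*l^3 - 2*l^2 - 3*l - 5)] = 18*((2 - 27*l)*(-9*l^3 + 2*l^2 + 3*l + 5) - (-27*l^2 + 4*l + 3)^2)/(-9*l^3 + 2*l^2 + 3*l + 5)^3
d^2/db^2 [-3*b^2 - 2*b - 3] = -6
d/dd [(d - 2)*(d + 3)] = 2*d + 1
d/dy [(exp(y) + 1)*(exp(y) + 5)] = 2*(exp(y) + 3)*exp(y)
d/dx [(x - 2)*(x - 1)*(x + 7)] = 3*x^2 + 8*x - 19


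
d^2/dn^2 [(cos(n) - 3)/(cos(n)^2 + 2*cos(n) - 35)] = (-9*(1 - cos(2*n))^2*cos(n)/4 + 7*(1 - cos(2*n))^2/2 - 983*cos(n) + 186*cos(2*n) - 99*cos(3*n)/2 + cos(5*n)/2 + 78)/((cos(n) - 5)^3*(cos(n) + 7)^3)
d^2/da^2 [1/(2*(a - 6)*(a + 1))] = ((a - 6)^2 + (a - 6)*(a + 1) + (a + 1)^2)/((a - 6)^3*(a + 1)^3)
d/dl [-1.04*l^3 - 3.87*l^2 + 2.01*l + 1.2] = -3.12*l^2 - 7.74*l + 2.01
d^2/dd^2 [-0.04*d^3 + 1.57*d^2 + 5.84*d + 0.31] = 3.14 - 0.24*d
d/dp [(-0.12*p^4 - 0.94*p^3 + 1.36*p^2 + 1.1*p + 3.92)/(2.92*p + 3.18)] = (-1.0512*p^4 - 7.016*p^3 - 4.9964*p^2 + 8.6496*p - 7.9484)/(8.5264*p^2 + 18.5712*p + 10.1124)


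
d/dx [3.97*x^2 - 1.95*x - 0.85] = 7.94*x - 1.95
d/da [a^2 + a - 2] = 2*a + 1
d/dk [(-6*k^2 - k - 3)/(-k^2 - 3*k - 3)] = (17*k^2 + 30*k - 6)/(k^4 + 6*k^3 + 15*k^2 + 18*k + 9)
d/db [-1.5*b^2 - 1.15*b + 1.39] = -3.0*b - 1.15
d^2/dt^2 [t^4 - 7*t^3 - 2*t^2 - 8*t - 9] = 12*t^2 - 42*t - 4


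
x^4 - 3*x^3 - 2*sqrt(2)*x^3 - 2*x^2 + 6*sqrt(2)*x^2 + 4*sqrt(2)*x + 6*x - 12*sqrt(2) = (x - 3)*(x - 2*sqrt(2))*(x - sqrt(2))*(x + sqrt(2))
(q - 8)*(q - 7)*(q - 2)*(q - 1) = q^4 - 18*q^3 + 103*q^2 - 198*q + 112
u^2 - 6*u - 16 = (u - 8)*(u + 2)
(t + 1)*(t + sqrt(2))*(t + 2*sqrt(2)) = t^3 + t^2 + 3*sqrt(2)*t^2 + 4*t + 3*sqrt(2)*t + 4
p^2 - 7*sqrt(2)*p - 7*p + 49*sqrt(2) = (p - 7)*(p - 7*sqrt(2))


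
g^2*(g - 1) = g^3 - g^2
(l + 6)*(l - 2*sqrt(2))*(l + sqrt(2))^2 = l^4 + 6*l^3 - 6*l^2 - 36*l - 4*sqrt(2)*l - 24*sqrt(2)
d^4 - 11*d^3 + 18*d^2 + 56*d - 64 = (d - 8)*(d - 4)*(d - 1)*(d + 2)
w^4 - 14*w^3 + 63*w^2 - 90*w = w*(w - 6)*(w - 5)*(w - 3)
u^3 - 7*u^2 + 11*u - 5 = (u - 5)*(u - 1)^2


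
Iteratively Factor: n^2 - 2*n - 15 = (n - 5)*(n + 3)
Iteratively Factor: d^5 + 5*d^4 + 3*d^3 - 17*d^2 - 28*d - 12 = (d + 3)*(d^4 + 2*d^3 - 3*d^2 - 8*d - 4) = (d - 2)*(d + 3)*(d^3 + 4*d^2 + 5*d + 2) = (d - 2)*(d + 2)*(d + 3)*(d^2 + 2*d + 1) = (d - 2)*(d + 1)*(d + 2)*(d + 3)*(d + 1)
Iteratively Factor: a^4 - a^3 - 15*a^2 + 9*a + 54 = (a + 3)*(a^3 - 4*a^2 - 3*a + 18) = (a + 2)*(a + 3)*(a^2 - 6*a + 9) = (a - 3)*(a + 2)*(a + 3)*(a - 3)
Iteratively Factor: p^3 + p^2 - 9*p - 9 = (p + 3)*(p^2 - 2*p - 3) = (p + 1)*(p + 3)*(p - 3)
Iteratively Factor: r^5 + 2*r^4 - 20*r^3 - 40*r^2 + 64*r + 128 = (r + 4)*(r^4 - 2*r^3 - 12*r^2 + 8*r + 32) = (r + 2)*(r + 4)*(r^3 - 4*r^2 - 4*r + 16) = (r - 4)*(r + 2)*(r + 4)*(r^2 - 4) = (r - 4)*(r + 2)^2*(r + 4)*(r - 2)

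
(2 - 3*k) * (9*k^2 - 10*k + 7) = -27*k^3 + 48*k^2 - 41*k + 14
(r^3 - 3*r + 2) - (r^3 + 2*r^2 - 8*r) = -2*r^2 + 5*r + 2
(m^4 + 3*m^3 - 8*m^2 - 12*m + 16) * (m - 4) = m^5 - m^4 - 20*m^3 + 20*m^2 + 64*m - 64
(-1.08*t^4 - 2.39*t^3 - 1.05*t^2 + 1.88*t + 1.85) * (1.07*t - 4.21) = -1.1556*t^5 + 1.9895*t^4 + 8.9384*t^3 + 6.4321*t^2 - 5.9353*t - 7.7885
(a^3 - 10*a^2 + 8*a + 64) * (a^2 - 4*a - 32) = a^5 - 14*a^4 + 16*a^3 + 352*a^2 - 512*a - 2048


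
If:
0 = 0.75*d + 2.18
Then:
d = -2.91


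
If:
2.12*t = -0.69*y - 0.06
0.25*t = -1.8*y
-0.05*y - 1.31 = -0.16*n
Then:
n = 8.19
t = -0.03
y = 0.00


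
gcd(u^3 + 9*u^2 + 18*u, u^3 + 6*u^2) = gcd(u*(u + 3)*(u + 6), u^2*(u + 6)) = u^2 + 6*u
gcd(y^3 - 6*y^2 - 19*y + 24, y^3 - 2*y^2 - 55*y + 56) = y^2 - 9*y + 8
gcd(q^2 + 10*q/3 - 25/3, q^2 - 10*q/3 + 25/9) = q - 5/3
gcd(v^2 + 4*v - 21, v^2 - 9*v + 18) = v - 3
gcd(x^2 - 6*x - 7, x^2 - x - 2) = x + 1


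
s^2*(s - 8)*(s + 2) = s^4 - 6*s^3 - 16*s^2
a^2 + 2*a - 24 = (a - 4)*(a + 6)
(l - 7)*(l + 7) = l^2 - 49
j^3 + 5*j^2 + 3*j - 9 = (j - 1)*(j + 3)^2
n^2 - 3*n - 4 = (n - 4)*(n + 1)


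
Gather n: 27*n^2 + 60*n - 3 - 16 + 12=27*n^2 + 60*n - 7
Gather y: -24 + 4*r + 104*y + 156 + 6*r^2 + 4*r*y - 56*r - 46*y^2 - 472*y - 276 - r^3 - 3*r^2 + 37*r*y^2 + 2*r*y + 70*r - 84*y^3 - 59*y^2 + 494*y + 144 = -r^3 + 3*r^2 + 18*r - 84*y^3 + y^2*(37*r - 105) + y*(6*r + 126)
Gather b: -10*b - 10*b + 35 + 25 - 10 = 50 - 20*b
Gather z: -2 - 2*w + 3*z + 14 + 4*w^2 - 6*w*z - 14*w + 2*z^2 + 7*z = 4*w^2 - 16*w + 2*z^2 + z*(10 - 6*w) + 12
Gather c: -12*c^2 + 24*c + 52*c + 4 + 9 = -12*c^2 + 76*c + 13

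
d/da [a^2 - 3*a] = 2*a - 3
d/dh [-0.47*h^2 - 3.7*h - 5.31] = -0.94*h - 3.7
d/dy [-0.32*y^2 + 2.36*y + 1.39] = 2.36 - 0.64*y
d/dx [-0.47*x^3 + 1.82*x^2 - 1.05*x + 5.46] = -1.41*x^2 + 3.64*x - 1.05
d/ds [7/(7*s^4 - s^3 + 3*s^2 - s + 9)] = 7*(-28*s^3 + 3*s^2 - 6*s + 1)/(7*s^4 - s^3 + 3*s^2 - s + 9)^2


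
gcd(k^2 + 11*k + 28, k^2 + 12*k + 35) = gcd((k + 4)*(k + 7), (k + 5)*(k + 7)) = k + 7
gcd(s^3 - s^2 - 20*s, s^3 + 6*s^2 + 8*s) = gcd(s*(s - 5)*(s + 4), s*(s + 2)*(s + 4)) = s^2 + 4*s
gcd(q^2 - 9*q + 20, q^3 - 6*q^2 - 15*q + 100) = q - 5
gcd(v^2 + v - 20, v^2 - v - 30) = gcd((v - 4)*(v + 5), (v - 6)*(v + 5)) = v + 5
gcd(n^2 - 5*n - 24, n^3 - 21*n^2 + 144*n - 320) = n - 8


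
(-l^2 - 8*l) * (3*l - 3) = -3*l^3 - 21*l^2 + 24*l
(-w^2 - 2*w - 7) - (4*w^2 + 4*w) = -5*w^2 - 6*w - 7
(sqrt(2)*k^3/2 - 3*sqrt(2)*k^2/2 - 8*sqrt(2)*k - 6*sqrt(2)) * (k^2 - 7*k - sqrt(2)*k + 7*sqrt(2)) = sqrt(2)*k^5/2 - 5*sqrt(2)*k^4 - k^4 + 5*sqrt(2)*k^3/2 + 10*k^3 - 5*k^2 + 50*sqrt(2)*k^2 - 100*k + 42*sqrt(2)*k - 84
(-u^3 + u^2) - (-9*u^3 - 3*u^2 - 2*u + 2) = 8*u^3 + 4*u^2 + 2*u - 2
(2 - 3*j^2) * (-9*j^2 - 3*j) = 27*j^4 + 9*j^3 - 18*j^2 - 6*j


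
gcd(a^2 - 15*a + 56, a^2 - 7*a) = a - 7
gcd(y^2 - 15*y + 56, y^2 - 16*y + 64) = y - 8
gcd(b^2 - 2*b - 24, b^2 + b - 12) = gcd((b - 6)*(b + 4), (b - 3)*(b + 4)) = b + 4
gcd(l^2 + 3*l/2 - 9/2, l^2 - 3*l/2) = l - 3/2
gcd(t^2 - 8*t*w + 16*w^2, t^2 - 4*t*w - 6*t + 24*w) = t - 4*w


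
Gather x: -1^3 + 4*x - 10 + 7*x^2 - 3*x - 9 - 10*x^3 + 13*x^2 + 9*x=-10*x^3 + 20*x^2 + 10*x - 20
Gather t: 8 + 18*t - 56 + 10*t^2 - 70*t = 10*t^2 - 52*t - 48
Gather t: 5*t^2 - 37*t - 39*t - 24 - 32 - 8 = 5*t^2 - 76*t - 64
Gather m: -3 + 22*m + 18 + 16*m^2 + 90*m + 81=16*m^2 + 112*m + 96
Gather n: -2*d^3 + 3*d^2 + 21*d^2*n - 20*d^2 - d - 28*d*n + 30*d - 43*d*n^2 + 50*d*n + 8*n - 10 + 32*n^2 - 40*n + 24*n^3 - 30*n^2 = -2*d^3 - 17*d^2 + 29*d + 24*n^3 + n^2*(2 - 43*d) + n*(21*d^2 + 22*d - 32) - 10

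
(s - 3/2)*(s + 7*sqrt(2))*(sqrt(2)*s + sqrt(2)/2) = sqrt(2)*s^3 - sqrt(2)*s^2 + 14*s^2 - 14*s - 3*sqrt(2)*s/4 - 21/2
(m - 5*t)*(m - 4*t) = m^2 - 9*m*t + 20*t^2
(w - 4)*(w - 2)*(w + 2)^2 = w^4 - 2*w^3 - 12*w^2 + 8*w + 32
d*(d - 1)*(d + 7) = d^3 + 6*d^2 - 7*d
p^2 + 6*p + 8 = (p + 2)*(p + 4)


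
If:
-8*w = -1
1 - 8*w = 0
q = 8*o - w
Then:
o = q/8 + 1/64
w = 1/8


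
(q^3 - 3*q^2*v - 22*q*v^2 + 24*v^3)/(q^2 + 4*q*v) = q - 7*v + 6*v^2/q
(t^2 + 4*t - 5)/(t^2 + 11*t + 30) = (t - 1)/(t + 6)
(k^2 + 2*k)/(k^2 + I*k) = (k + 2)/(k + I)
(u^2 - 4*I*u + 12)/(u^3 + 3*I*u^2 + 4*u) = (u^2 - 4*I*u + 12)/(u*(u^2 + 3*I*u + 4))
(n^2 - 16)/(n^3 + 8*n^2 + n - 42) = (n^2 - 16)/(n^3 + 8*n^2 + n - 42)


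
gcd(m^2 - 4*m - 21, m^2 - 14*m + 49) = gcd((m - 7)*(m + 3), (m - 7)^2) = m - 7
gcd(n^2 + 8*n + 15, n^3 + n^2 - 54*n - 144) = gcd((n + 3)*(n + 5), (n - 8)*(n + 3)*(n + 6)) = n + 3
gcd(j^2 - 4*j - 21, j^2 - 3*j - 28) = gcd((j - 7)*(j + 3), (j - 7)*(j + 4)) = j - 7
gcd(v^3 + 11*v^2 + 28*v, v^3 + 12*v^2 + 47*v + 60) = v + 4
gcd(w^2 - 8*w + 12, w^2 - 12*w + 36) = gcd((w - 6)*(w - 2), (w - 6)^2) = w - 6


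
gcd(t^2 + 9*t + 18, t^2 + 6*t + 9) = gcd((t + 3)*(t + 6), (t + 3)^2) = t + 3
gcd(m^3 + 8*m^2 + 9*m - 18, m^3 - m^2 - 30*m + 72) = m + 6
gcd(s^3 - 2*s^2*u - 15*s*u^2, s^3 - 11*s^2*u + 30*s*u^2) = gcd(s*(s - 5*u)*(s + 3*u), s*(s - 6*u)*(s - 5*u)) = s^2 - 5*s*u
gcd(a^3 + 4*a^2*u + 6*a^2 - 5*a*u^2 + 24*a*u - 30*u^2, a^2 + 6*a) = a + 6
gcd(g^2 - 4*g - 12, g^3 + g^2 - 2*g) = g + 2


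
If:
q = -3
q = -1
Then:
No Solution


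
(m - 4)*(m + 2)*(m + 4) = m^3 + 2*m^2 - 16*m - 32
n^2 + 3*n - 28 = (n - 4)*(n + 7)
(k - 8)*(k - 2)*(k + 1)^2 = k^4 - 8*k^3 - 3*k^2 + 22*k + 16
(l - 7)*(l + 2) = l^2 - 5*l - 14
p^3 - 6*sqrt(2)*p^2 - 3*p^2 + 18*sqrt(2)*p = p*(p - 3)*(p - 6*sqrt(2))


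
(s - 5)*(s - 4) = s^2 - 9*s + 20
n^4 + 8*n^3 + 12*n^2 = n^2*(n + 2)*(n + 6)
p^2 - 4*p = p*(p - 4)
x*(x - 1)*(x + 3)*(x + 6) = x^4 + 8*x^3 + 9*x^2 - 18*x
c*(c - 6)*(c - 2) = c^3 - 8*c^2 + 12*c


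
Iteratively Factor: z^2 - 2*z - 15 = (z - 5)*(z + 3)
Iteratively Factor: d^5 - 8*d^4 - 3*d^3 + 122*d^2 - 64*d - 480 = (d + 3)*(d^4 - 11*d^3 + 30*d^2 + 32*d - 160) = (d + 2)*(d + 3)*(d^3 - 13*d^2 + 56*d - 80) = (d - 5)*(d + 2)*(d + 3)*(d^2 - 8*d + 16) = (d - 5)*(d - 4)*(d + 2)*(d + 3)*(d - 4)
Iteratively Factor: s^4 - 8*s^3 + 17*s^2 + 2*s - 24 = (s - 3)*(s^3 - 5*s^2 + 2*s + 8) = (s - 3)*(s - 2)*(s^2 - 3*s - 4) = (s - 4)*(s - 3)*(s - 2)*(s + 1)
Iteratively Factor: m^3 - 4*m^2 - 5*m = (m - 5)*(m^2 + m) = (m - 5)*(m + 1)*(m)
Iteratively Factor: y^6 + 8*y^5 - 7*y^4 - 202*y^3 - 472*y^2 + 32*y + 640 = (y + 2)*(y^5 + 6*y^4 - 19*y^3 - 164*y^2 - 144*y + 320) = (y - 5)*(y + 2)*(y^4 + 11*y^3 + 36*y^2 + 16*y - 64) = (y - 5)*(y + 2)*(y + 4)*(y^3 + 7*y^2 + 8*y - 16) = (y - 5)*(y + 2)*(y + 4)^2*(y^2 + 3*y - 4) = (y - 5)*(y + 2)*(y + 4)^3*(y - 1)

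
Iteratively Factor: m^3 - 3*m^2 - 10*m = (m)*(m^2 - 3*m - 10) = m*(m - 5)*(m + 2)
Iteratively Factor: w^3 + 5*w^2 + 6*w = (w + 3)*(w^2 + 2*w) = w*(w + 3)*(w + 2)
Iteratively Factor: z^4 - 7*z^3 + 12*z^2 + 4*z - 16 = (z - 2)*(z^3 - 5*z^2 + 2*z + 8) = (z - 4)*(z - 2)*(z^2 - z - 2) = (z - 4)*(z - 2)*(z + 1)*(z - 2)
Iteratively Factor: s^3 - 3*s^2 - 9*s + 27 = (s - 3)*(s^2 - 9) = (s - 3)*(s + 3)*(s - 3)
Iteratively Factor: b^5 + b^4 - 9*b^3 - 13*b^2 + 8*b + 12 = (b + 2)*(b^4 - b^3 - 7*b^2 + b + 6) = (b - 3)*(b + 2)*(b^3 + 2*b^2 - b - 2) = (b - 3)*(b + 2)^2*(b^2 - 1) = (b - 3)*(b + 1)*(b + 2)^2*(b - 1)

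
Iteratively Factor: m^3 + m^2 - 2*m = (m)*(m^2 + m - 2) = m*(m + 2)*(m - 1)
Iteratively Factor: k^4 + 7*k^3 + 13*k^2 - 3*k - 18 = (k + 2)*(k^3 + 5*k^2 + 3*k - 9) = (k + 2)*(k + 3)*(k^2 + 2*k - 3) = (k - 1)*(k + 2)*(k + 3)*(k + 3)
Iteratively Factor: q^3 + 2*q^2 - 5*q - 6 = (q + 1)*(q^2 + q - 6) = (q + 1)*(q + 3)*(q - 2)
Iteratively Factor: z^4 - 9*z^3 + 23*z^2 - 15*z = (z - 3)*(z^3 - 6*z^2 + 5*z) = z*(z - 3)*(z^2 - 6*z + 5) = z*(z - 5)*(z - 3)*(z - 1)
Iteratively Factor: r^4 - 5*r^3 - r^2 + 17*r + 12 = (r - 4)*(r^3 - r^2 - 5*r - 3) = (r - 4)*(r - 3)*(r^2 + 2*r + 1) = (r - 4)*(r - 3)*(r + 1)*(r + 1)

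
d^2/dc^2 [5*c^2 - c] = 10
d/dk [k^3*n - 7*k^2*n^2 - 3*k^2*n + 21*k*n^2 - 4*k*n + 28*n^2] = n*(3*k^2 - 14*k*n - 6*k + 21*n - 4)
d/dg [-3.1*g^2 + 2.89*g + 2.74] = 2.89 - 6.2*g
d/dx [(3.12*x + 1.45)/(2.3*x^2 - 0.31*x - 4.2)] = (7.176*x^2 - 0.9672*x - (3.12*x + 1.45)*(4.6*x - 0.31) - 13.104)/(-2.3*x^2 + 0.31*x + 4.2)^2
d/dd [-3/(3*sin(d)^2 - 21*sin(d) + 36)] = (2*sin(d) - 7)*cos(d)/(sin(d)^2 - 7*sin(d) + 12)^2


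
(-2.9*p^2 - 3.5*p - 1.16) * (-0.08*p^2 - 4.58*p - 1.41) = 0.232*p^4 + 13.562*p^3 + 20.2118*p^2 + 10.2478*p + 1.6356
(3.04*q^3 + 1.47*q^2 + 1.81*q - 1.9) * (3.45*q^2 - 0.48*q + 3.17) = 10.488*q^5 + 3.6123*q^4 + 15.1757*q^3 - 2.7639*q^2 + 6.6497*q - 6.023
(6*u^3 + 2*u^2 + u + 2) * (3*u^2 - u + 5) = 18*u^5 + 31*u^3 + 15*u^2 + 3*u + 10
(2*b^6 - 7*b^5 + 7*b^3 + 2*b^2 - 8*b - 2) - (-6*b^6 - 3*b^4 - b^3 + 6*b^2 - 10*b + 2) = 8*b^6 - 7*b^5 + 3*b^4 + 8*b^3 - 4*b^2 + 2*b - 4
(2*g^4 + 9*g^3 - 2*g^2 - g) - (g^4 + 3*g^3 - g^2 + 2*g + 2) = g^4 + 6*g^3 - g^2 - 3*g - 2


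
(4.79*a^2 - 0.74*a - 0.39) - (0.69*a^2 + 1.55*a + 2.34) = 4.1*a^2 - 2.29*a - 2.73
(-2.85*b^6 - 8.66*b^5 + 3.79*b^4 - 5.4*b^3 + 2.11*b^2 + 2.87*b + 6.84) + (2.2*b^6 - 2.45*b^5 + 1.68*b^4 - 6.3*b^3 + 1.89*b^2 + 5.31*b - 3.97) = -0.65*b^6 - 11.11*b^5 + 5.47*b^4 - 11.7*b^3 + 4.0*b^2 + 8.18*b + 2.87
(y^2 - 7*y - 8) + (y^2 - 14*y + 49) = 2*y^2 - 21*y + 41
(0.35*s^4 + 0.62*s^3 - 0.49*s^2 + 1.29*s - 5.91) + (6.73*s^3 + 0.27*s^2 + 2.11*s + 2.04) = 0.35*s^4 + 7.35*s^3 - 0.22*s^2 + 3.4*s - 3.87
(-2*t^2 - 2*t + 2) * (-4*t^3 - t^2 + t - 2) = 8*t^5 + 10*t^4 - 8*t^3 + 6*t - 4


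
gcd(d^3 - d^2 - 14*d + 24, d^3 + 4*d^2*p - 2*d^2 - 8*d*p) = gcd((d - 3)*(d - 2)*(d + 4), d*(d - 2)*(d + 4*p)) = d - 2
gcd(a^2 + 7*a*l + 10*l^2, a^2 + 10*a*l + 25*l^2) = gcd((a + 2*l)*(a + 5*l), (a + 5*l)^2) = a + 5*l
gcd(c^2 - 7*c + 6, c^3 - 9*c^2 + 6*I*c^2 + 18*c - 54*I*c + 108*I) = c - 6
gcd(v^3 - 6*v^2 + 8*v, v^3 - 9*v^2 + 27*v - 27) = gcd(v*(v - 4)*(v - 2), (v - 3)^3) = 1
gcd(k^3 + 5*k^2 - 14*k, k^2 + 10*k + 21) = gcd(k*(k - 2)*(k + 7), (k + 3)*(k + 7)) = k + 7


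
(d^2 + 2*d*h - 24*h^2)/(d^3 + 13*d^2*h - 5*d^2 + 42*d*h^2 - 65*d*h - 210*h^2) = (d - 4*h)/(d^2 + 7*d*h - 5*d - 35*h)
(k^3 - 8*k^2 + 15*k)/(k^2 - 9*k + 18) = k*(k - 5)/(k - 6)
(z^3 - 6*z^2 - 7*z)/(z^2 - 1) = z*(z - 7)/(z - 1)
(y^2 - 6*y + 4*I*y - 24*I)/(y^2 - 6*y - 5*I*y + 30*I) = (y + 4*I)/(y - 5*I)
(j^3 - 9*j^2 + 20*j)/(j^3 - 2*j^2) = (j^2 - 9*j + 20)/(j*(j - 2))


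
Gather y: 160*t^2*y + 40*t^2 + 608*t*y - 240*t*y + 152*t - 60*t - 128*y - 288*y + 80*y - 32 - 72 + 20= 40*t^2 + 92*t + y*(160*t^2 + 368*t - 336) - 84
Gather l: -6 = -6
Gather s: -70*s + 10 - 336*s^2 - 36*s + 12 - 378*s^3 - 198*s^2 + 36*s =-378*s^3 - 534*s^2 - 70*s + 22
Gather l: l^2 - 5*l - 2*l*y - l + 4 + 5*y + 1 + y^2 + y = l^2 + l*(-2*y - 6) + y^2 + 6*y + 5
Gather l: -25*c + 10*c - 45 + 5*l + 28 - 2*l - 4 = -15*c + 3*l - 21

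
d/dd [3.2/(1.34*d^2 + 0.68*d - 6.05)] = (-8.576*d - 2.176)/(1.34*d^2 + 0.68*d - 6.05)^2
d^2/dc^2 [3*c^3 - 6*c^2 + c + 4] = 18*c - 12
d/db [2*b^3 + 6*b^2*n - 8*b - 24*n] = 6*b^2 + 12*b*n - 8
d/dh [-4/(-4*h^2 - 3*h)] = 4*(-8*h - 3)/(h^2*(4*h + 3)^2)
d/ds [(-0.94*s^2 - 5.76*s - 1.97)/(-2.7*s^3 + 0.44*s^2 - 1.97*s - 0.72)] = (-2.538*s^4 - 31.104*s^3 - 11.5708*s^2 + 3.0872*s + 0.2663)/(7.29*s^6 - 2.376*s^5 + 10.8316*s^4 + 2.1544*s^3 + 3.2473*s^2 + 2.8368*s + 0.5184)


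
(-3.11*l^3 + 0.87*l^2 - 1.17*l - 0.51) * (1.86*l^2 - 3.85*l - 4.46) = -5.7846*l^5 + 13.5917*l^4 + 8.3449*l^3 - 0.3243*l^2 + 7.1817*l + 2.2746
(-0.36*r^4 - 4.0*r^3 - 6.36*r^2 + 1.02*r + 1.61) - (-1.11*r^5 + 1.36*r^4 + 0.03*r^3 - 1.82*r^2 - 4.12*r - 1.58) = 1.11*r^5 - 1.72*r^4 - 4.03*r^3 - 4.54*r^2 + 5.14*r + 3.19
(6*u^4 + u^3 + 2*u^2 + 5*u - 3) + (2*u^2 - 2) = 6*u^4 + u^3 + 4*u^2 + 5*u - 5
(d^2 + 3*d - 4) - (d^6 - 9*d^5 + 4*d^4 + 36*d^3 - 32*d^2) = -d^6 + 9*d^5 - 4*d^4 - 36*d^3 + 33*d^2 + 3*d - 4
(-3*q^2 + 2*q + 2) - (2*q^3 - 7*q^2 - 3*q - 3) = -2*q^3 + 4*q^2 + 5*q + 5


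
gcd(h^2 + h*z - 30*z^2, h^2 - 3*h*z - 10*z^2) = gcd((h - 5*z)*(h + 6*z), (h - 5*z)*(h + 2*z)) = -h + 5*z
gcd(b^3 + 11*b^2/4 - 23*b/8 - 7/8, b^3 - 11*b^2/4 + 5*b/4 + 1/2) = b^2 - 3*b/4 - 1/4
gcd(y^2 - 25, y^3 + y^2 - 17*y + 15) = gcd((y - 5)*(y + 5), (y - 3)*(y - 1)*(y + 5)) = y + 5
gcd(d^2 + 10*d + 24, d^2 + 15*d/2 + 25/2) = 1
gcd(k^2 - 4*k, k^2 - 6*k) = k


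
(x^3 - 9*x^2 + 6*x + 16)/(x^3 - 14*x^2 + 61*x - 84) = (x^3 - 9*x^2 + 6*x + 16)/(x^3 - 14*x^2 + 61*x - 84)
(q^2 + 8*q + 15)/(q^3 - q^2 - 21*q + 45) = (q + 3)/(q^2 - 6*q + 9)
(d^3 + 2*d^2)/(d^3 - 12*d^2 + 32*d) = d*(d + 2)/(d^2 - 12*d + 32)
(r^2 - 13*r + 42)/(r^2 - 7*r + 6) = (r - 7)/(r - 1)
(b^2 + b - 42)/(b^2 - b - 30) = (b + 7)/(b + 5)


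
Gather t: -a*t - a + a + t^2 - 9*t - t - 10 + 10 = t^2 + t*(-a - 10)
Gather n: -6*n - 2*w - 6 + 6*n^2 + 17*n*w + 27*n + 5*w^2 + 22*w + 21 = 6*n^2 + n*(17*w + 21) + 5*w^2 + 20*w + 15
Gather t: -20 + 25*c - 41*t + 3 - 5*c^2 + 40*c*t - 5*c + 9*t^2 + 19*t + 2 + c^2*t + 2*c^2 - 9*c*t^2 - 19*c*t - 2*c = -3*c^2 + 18*c + t^2*(9 - 9*c) + t*(c^2 + 21*c - 22) - 15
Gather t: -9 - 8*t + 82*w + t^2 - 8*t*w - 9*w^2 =t^2 + t*(-8*w - 8) - 9*w^2 + 82*w - 9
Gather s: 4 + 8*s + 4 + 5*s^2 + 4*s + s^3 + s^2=s^3 + 6*s^2 + 12*s + 8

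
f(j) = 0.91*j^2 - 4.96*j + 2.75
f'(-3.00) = -10.42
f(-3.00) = 25.82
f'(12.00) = 16.88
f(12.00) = 74.27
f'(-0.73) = -6.29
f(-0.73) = 6.86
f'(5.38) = 4.83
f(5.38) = 2.40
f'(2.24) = -0.88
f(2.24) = -3.79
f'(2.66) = -0.12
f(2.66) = -4.00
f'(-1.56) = -7.80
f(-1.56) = 12.70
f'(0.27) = -4.47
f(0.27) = 1.48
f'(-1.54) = -7.76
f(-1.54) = 12.55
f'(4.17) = 2.63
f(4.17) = -2.11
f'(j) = 1.82*j - 4.96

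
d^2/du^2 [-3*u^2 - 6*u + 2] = -6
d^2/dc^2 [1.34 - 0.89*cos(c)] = 0.89*cos(c)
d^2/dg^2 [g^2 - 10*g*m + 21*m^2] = 2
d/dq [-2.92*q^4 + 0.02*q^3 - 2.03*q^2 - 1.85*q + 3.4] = -11.68*q^3 + 0.06*q^2 - 4.06*q - 1.85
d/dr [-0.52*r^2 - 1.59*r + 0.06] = -1.04*r - 1.59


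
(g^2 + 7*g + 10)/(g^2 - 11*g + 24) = (g^2 + 7*g + 10)/(g^2 - 11*g + 24)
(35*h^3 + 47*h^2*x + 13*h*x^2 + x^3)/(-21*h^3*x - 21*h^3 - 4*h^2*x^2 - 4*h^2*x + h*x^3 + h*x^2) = (35*h^3 + 47*h^2*x + 13*h*x^2 + x^3)/(h*(-21*h^2*x - 21*h^2 - 4*h*x^2 - 4*h*x + x^3 + x^2))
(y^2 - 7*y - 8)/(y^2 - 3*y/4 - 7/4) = 4*(y - 8)/(4*y - 7)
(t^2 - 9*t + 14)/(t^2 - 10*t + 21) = (t - 2)/(t - 3)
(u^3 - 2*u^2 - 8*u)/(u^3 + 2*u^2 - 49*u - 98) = u*(u - 4)/(u^2 - 49)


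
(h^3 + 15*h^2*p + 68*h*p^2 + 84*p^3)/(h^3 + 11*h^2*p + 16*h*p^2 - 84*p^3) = (-h - 2*p)/(-h + 2*p)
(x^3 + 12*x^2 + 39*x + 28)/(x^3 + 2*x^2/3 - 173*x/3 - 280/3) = 3*(x^2 + 5*x + 4)/(3*x^2 - 19*x - 40)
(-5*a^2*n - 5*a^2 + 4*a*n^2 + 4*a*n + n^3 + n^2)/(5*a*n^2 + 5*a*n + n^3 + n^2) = (-a + n)/n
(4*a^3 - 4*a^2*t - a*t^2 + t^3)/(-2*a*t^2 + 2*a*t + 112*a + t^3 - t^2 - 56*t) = (-2*a^2 + a*t + t^2)/(t^2 - t - 56)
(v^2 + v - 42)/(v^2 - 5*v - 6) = (v + 7)/(v + 1)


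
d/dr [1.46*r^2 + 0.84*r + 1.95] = 2.92*r + 0.84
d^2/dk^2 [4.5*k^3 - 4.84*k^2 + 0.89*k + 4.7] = 27.0*k - 9.68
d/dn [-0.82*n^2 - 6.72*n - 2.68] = -1.64*n - 6.72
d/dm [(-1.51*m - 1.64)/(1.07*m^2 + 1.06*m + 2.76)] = (1.6157*m^2 + 3.5096*m - 2.4292)/(1.1449*m^4 + 2.2684*m^3 + 7.03*m^2 + 5.8512*m + 7.6176)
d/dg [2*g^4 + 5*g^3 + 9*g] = 8*g^3 + 15*g^2 + 9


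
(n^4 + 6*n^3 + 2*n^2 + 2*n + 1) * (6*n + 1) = 6*n^5 + 37*n^4 + 18*n^3 + 14*n^2 + 8*n + 1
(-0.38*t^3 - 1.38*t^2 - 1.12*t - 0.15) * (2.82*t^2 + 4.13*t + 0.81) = -1.0716*t^5 - 5.461*t^4 - 9.1656*t^3 - 6.1664*t^2 - 1.5267*t - 0.1215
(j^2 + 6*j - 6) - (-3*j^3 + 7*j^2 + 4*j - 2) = 3*j^3 - 6*j^2 + 2*j - 4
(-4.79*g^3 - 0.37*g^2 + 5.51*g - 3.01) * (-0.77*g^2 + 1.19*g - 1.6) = 3.6883*g^5 - 5.4152*g^4 + 2.981*g^3 + 9.4666*g^2 - 12.3979*g + 4.816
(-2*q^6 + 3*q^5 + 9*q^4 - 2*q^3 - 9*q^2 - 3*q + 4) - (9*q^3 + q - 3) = -2*q^6 + 3*q^5 + 9*q^4 - 11*q^3 - 9*q^2 - 4*q + 7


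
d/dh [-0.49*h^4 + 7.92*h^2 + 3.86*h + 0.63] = -1.96*h^3 + 15.84*h + 3.86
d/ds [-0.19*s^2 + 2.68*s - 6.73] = 2.68 - 0.38*s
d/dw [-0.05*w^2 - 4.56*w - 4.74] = -0.1*w - 4.56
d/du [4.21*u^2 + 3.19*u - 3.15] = 8.42*u + 3.19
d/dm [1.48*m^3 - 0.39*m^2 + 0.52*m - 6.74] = 4.44*m^2 - 0.78*m + 0.52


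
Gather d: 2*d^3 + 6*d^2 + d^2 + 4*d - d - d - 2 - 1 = 2*d^3 + 7*d^2 + 2*d - 3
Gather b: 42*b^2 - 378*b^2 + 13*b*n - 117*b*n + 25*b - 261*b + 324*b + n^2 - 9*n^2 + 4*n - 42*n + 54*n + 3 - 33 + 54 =-336*b^2 + b*(88 - 104*n) - 8*n^2 + 16*n + 24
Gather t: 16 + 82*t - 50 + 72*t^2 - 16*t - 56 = 72*t^2 + 66*t - 90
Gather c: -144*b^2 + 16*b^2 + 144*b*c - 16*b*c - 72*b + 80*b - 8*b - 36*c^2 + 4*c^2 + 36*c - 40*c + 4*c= -128*b^2 + 128*b*c - 32*c^2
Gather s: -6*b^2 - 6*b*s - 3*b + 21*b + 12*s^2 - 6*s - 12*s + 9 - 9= -6*b^2 + 18*b + 12*s^2 + s*(-6*b - 18)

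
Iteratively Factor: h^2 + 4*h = (h + 4)*(h)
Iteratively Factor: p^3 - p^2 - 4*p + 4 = (p + 2)*(p^2 - 3*p + 2) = (p - 2)*(p + 2)*(p - 1)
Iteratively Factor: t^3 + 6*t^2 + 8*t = (t)*(t^2 + 6*t + 8) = t*(t + 2)*(t + 4)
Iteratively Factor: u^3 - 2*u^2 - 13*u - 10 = (u + 2)*(u^2 - 4*u - 5) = (u + 1)*(u + 2)*(u - 5)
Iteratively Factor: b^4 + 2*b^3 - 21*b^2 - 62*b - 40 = (b - 5)*(b^3 + 7*b^2 + 14*b + 8) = (b - 5)*(b + 2)*(b^2 + 5*b + 4) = (b - 5)*(b + 2)*(b + 4)*(b + 1)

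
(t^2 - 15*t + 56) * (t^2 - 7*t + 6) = t^4 - 22*t^3 + 167*t^2 - 482*t + 336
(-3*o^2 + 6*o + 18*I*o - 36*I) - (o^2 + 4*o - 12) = -4*o^2 + 2*o + 18*I*o + 12 - 36*I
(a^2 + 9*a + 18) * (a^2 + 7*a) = a^4 + 16*a^3 + 81*a^2 + 126*a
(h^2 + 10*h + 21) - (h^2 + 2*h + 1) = 8*h + 20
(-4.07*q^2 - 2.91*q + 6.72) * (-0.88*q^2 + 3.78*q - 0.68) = 3.5816*q^4 - 12.8238*q^3 - 14.1458*q^2 + 27.3804*q - 4.5696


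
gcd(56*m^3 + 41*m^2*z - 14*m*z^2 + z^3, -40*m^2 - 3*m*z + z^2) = -8*m + z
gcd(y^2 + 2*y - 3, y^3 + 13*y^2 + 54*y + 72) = y + 3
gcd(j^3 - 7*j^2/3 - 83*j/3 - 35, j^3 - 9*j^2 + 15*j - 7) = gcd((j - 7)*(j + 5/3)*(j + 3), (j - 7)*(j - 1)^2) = j - 7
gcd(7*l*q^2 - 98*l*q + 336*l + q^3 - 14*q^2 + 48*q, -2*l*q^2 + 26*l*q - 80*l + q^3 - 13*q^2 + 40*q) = q - 8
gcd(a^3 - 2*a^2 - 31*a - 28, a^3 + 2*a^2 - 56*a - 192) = a + 4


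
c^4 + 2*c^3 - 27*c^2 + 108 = (c - 3)^2*(c + 2)*(c + 6)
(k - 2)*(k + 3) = k^2 + k - 6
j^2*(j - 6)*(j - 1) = j^4 - 7*j^3 + 6*j^2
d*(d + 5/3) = d^2 + 5*d/3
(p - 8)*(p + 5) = p^2 - 3*p - 40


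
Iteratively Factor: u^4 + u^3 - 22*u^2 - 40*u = (u)*(u^3 + u^2 - 22*u - 40) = u*(u + 2)*(u^2 - u - 20) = u*(u - 5)*(u + 2)*(u + 4)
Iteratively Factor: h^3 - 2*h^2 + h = (h - 1)*(h^2 - h) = h*(h - 1)*(h - 1)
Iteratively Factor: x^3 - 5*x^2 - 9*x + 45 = (x - 3)*(x^2 - 2*x - 15) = (x - 5)*(x - 3)*(x + 3)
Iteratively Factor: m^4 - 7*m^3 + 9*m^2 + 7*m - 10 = (m - 2)*(m^3 - 5*m^2 - m + 5) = (m - 2)*(m + 1)*(m^2 - 6*m + 5) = (m - 2)*(m - 1)*(m + 1)*(m - 5)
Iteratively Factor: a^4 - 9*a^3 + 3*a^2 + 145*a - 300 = (a - 5)*(a^3 - 4*a^2 - 17*a + 60) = (a - 5)*(a + 4)*(a^2 - 8*a + 15) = (a - 5)*(a - 3)*(a + 4)*(a - 5)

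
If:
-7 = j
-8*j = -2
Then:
No Solution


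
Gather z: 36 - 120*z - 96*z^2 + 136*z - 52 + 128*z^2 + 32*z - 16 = 32*z^2 + 48*z - 32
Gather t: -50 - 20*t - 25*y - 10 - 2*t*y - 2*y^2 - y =t*(-2*y - 20) - 2*y^2 - 26*y - 60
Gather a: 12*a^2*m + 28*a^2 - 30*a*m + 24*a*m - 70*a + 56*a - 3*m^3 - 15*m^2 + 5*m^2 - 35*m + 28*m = a^2*(12*m + 28) + a*(-6*m - 14) - 3*m^3 - 10*m^2 - 7*m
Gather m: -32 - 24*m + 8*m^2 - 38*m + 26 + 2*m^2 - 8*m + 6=10*m^2 - 70*m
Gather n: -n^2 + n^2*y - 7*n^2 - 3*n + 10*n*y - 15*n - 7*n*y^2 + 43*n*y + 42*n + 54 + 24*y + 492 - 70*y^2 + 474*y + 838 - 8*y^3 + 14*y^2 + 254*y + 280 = n^2*(y - 8) + n*(-7*y^2 + 53*y + 24) - 8*y^3 - 56*y^2 + 752*y + 1664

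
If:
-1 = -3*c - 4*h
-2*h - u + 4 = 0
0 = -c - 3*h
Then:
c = 3/5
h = -1/5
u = 22/5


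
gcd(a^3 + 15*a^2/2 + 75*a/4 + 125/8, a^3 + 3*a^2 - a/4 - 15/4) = a + 5/2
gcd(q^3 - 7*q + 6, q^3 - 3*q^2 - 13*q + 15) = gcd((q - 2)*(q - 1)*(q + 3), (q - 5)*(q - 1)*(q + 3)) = q^2 + 2*q - 3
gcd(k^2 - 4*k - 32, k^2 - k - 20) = k + 4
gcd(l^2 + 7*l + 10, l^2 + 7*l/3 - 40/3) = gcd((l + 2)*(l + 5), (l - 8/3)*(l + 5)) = l + 5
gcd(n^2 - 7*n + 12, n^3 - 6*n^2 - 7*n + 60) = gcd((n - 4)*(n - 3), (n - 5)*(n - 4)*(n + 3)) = n - 4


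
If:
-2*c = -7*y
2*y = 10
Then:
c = 35/2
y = 5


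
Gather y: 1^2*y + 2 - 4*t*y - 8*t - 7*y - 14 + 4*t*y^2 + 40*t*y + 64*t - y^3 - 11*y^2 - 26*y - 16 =56*t - y^3 + y^2*(4*t - 11) + y*(36*t - 32) - 28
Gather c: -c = -c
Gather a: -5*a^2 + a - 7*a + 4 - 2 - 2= -5*a^2 - 6*a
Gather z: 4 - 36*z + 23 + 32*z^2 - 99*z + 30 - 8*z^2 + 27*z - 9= 24*z^2 - 108*z + 48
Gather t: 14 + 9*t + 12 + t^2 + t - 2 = t^2 + 10*t + 24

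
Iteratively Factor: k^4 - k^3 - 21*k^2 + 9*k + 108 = (k + 3)*(k^3 - 4*k^2 - 9*k + 36) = (k - 4)*(k + 3)*(k^2 - 9) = (k - 4)*(k - 3)*(k + 3)*(k + 3)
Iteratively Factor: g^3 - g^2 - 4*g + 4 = (g + 2)*(g^2 - 3*g + 2) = (g - 2)*(g + 2)*(g - 1)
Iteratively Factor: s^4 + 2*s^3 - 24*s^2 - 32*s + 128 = (s - 4)*(s^3 + 6*s^2 - 32) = (s - 4)*(s + 4)*(s^2 + 2*s - 8) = (s - 4)*(s + 4)^2*(s - 2)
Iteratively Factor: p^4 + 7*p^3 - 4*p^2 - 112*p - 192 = (p + 3)*(p^3 + 4*p^2 - 16*p - 64) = (p + 3)*(p + 4)*(p^2 - 16) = (p + 3)*(p + 4)^2*(p - 4)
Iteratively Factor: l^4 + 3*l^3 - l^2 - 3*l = (l + 3)*(l^3 - l) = (l + 1)*(l + 3)*(l^2 - l) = l*(l + 1)*(l + 3)*(l - 1)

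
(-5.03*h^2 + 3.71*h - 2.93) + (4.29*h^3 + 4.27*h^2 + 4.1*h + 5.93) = 4.29*h^3 - 0.760000000000001*h^2 + 7.81*h + 3.0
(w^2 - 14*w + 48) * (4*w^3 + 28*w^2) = 4*w^5 - 28*w^4 - 200*w^3 + 1344*w^2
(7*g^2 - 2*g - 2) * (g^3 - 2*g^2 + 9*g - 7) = 7*g^5 - 16*g^4 + 65*g^3 - 63*g^2 - 4*g + 14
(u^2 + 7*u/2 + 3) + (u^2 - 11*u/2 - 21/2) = 2*u^2 - 2*u - 15/2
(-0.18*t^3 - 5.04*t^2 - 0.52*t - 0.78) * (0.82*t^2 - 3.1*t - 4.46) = -0.1476*t^5 - 3.5748*t^4 + 16.0004*t^3 + 23.4508*t^2 + 4.7372*t + 3.4788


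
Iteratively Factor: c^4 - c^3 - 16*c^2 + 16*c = (c)*(c^3 - c^2 - 16*c + 16) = c*(c - 4)*(c^2 + 3*c - 4) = c*(c - 4)*(c - 1)*(c + 4)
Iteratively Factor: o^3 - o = (o - 1)*(o^2 + o) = o*(o - 1)*(o + 1)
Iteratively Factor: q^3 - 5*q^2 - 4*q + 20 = (q - 5)*(q^2 - 4) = (q - 5)*(q - 2)*(q + 2)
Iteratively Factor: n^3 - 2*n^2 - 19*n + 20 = (n + 4)*(n^2 - 6*n + 5) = (n - 1)*(n + 4)*(n - 5)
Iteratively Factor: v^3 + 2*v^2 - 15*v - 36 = (v - 4)*(v^2 + 6*v + 9) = (v - 4)*(v + 3)*(v + 3)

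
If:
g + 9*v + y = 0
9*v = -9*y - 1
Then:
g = 8*y + 1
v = -y - 1/9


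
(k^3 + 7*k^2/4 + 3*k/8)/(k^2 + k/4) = k + 3/2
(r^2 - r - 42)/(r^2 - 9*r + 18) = (r^2 - r - 42)/(r^2 - 9*r + 18)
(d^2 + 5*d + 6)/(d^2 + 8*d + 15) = (d + 2)/(d + 5)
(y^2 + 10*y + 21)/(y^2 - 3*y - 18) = (y + 7)/(y - 6)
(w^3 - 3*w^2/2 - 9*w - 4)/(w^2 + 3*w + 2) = (w^2 - 7*w/2 - 2)/(w + 1)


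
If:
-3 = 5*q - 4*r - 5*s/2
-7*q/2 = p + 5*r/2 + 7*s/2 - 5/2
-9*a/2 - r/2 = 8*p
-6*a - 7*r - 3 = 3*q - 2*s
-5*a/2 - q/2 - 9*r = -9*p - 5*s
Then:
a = -93019/29564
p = 48973/29564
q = 6375/29564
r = 53603/29564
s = -18769/14782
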